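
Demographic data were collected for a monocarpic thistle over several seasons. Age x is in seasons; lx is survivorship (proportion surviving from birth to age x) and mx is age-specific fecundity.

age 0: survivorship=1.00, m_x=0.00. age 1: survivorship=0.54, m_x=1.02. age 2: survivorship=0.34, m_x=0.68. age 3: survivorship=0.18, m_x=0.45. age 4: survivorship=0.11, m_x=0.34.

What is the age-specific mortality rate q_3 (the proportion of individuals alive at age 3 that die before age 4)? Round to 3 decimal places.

0.389

q_3 = (l_3 − l_4) / l_3 = (0.18 − 0.11) / 0.18
     = 0.07 / 0.18 = 0.388889… → 0.389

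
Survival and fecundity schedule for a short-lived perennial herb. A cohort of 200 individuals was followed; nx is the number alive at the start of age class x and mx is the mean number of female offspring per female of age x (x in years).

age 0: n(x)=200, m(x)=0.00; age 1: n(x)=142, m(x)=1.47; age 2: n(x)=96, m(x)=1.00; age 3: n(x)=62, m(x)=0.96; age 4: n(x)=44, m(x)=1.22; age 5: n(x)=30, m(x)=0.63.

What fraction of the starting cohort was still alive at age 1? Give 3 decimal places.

l_1 = n_1/n_0 = 142/200 = 0.71 → 0.710

0.710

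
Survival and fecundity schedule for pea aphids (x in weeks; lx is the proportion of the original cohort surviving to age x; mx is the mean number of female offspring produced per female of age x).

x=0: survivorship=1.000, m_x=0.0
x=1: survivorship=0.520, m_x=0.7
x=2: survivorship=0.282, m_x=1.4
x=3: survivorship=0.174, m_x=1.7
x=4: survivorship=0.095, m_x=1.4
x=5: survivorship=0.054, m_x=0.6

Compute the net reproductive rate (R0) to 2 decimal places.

lx·mx by age: 0, 0.364, 0.3948, 0.2958, 0.133, 0.0324
R0 = Σ lx·mx = 1.22 → 1.22

1.22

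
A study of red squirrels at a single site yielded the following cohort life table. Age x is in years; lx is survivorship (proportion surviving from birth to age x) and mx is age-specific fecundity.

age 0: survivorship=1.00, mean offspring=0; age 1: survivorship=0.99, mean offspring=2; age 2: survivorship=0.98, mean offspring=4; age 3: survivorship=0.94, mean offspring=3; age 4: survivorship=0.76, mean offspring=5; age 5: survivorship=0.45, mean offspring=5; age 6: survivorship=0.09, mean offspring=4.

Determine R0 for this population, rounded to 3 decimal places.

15.130

lx·mx by age: 0, 1.98, 3.92, 2.82, 3.8, 2.25, 0.36
R0 = Σ lx·mx = 15.13 → 15.130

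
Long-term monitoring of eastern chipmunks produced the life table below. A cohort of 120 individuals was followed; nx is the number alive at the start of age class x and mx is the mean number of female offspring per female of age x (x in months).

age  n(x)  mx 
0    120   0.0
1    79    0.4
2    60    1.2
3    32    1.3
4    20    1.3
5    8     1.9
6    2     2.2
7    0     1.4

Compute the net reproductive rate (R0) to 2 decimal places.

lx = nx/n0 = nx/120: 1, 0.65833…, 0.5, 0.26667…, 0.16667…, 0.06667…, 0.01667…, 0
lx·mx by age: 0, 0.263333…, 0.6, 0.346667…, 0.216667…, 0.126667…, 0.036667…, 0
R0 = Σ lx·mx = 1.59… → 1.59

1.59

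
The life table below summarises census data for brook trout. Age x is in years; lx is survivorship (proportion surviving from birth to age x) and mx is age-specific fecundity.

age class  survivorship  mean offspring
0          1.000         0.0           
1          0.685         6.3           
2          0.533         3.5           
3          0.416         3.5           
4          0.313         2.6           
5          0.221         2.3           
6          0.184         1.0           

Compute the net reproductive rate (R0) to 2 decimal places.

9.14

lx·mx by age: 0, 4.3155, 1.8655, 1.456, 0.8138, 0.5083, 0.184
R0 = Σ lx·mx = 9.1431 → 9.14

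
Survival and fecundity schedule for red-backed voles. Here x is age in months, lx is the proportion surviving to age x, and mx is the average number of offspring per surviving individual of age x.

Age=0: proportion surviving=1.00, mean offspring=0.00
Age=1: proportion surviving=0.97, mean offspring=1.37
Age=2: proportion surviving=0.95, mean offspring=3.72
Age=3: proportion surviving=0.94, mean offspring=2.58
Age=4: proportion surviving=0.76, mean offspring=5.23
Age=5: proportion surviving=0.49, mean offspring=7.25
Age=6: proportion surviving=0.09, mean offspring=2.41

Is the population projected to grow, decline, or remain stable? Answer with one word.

R0 = Σ lx·mx = 0 + 1.3289 + 3.534 + 2.4252 + 3.9748 + 3.5525 + 0.2169 = 15.0323
R0 > 1, so the population is growing.

growing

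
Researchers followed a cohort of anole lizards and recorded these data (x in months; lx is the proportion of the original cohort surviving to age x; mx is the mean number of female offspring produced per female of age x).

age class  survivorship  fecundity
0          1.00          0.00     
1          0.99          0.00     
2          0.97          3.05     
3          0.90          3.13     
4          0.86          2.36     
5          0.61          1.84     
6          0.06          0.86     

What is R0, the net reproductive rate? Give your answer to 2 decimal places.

8.98

lx·mx by age: 0, 0, 2.9585, 2.817, 2.0296, 1.1224, 0.0516
R0 = Σ lx·mx = 8.9791 → 8.98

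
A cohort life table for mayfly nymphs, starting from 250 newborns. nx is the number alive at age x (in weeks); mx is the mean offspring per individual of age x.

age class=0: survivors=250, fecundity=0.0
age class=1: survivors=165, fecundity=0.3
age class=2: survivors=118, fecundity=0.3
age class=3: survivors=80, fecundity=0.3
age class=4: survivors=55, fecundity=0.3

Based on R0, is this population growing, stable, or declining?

declining

lx = nx/n0 = nx/250: 1, 0.66, 0.472, 0.32, 0.22
R0 = Σ lx·mx = 0 + 0.198 + 0.1416 + 0.096 + 0.066 = 0.5016
R0 < 1, so the population is declining.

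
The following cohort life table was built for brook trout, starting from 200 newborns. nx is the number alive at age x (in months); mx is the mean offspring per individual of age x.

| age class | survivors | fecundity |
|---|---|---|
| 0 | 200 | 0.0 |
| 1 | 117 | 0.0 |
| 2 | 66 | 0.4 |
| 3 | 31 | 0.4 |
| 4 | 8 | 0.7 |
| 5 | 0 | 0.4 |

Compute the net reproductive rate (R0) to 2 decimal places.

0.22

lx = nx/n0 = nx/200: 1, 0.585, 0.33, 0.155, 0.04, 0
lx·mx by age: 0, 0, 0.132, 0.062, 0.028, 0
R0 = Σ lx·mx = 0.222 → 0.22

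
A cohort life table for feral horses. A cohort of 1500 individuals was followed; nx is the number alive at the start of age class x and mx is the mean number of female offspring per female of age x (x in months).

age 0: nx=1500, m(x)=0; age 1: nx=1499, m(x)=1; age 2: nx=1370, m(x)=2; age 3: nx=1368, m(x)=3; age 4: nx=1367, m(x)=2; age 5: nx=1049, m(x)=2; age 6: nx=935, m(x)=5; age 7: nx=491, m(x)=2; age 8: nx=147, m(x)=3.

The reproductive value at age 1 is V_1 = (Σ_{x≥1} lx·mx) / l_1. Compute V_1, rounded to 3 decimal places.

12.857

lx = nx/n0 = nx/1500: 1, 0.99933…, 0.91333…, 0.912, 0.91133…, 0.69933…, 0.62333…, 0.32733…, 0.098
lx·mx for x ≥ 1: 0.999333…, 1.826667…, 2.736, 1.822667…, 1.398667…, 3.116667…, 0.654667…, 0.294 → sum = 12.848667…
V_1 = 12.848667… / l_1 = 12.848667… / 0.999333… = 12.857238… → 12.857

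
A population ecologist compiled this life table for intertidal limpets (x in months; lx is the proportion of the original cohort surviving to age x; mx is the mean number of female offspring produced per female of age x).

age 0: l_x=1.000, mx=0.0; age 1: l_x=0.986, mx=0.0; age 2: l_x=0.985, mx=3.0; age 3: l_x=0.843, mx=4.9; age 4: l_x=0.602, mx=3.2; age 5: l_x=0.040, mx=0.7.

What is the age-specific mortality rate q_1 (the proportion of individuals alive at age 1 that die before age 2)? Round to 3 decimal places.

q_1 = (l_1 − l_2) / l_1 = (0.986 − 0.985) / 0.986
     = 0.001 / 0.986 = 0.001014… → 0.001

0.001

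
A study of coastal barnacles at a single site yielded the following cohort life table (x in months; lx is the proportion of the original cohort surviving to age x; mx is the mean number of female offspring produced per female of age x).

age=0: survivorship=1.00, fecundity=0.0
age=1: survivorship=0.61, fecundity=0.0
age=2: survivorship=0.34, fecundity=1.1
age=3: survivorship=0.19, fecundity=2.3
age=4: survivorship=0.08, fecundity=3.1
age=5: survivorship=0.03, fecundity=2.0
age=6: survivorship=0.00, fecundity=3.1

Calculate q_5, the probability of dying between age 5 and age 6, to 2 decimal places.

q_5 = (l_5 − l_6) / l_5 = (0.03 − 0) / 0.03
     = 0.03 / 0.03 = 1 → 1.00

1.00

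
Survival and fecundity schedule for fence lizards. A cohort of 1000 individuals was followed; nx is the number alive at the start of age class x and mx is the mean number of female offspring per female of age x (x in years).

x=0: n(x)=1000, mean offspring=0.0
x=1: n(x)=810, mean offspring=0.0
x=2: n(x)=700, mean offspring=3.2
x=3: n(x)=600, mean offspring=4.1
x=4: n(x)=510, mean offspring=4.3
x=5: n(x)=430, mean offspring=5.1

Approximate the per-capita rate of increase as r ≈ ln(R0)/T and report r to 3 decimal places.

lx = nx/n0 = nx/1000: 1, 0.81, 0.7, 0.6, 0.51, 0.43
R0 = Σ lx·mx = 0 + 0 + 2.24 + 2.46 + 2.193 + 2.193 = 9.086
Σ x·lx·mx = 31.597; T = 31.597/9.086 = 3.47755…
r ≈ ln(R0)/T = ln(9.086)/3.47755… = 0.63457… → 0.635

0.635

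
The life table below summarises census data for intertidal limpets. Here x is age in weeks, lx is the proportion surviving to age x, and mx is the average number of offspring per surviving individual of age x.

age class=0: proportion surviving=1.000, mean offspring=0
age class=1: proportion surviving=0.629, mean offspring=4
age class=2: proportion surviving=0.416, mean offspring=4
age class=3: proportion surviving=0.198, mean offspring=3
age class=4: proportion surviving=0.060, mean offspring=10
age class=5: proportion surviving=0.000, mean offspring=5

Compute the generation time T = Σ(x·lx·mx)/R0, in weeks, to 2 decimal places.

1.87

lx·mx: 0, 2.516, 1.664, 0.594, 0.6, 0 → R0 = 5.374
x·lx·mx: 0, 2.516, 3.328, 1.782, 2.4, 0 → Σ = 10.026
T = 10.026 / 5.374 = 1.865649… → 1.87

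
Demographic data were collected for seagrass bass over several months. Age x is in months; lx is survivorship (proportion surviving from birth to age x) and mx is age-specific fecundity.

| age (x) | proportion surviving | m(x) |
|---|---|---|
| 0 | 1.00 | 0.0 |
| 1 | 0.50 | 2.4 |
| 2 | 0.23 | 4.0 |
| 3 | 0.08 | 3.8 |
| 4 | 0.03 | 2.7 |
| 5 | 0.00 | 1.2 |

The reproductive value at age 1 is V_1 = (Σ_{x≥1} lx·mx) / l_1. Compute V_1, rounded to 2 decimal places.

5.01

lx·mx for x ≥ 1: 1.2, 0.92, 0.304, 0.081, 0 → sum = 2.505
V_1 = 2.505 / l_1 = 2.505 / 0.5 = 5.01 → 5.01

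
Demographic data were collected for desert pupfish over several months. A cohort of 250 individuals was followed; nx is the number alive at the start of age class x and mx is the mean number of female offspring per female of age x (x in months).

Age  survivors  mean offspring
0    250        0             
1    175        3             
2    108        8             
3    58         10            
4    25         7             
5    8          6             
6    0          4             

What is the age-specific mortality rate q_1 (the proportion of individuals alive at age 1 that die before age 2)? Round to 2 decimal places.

lx = nx/n0 = nx/250: 1, 0.7, 0.432, 0.232, 0.1, 0.032, 0
q_1 = (l_1 − l_2) / l_1 = (0.7 − 0.432) / 0.7
     = 0.268 / 0.7 = 0.382857… → 0.38

0.38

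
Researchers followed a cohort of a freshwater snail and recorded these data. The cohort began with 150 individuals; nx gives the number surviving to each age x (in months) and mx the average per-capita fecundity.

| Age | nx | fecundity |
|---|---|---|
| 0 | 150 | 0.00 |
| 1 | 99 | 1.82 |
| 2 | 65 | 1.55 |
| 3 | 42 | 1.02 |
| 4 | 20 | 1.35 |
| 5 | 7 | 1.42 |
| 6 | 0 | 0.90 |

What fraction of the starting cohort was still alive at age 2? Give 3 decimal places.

0.433

l_2 = n_2/n_0 = 65/150 = 0.433333… → 0.433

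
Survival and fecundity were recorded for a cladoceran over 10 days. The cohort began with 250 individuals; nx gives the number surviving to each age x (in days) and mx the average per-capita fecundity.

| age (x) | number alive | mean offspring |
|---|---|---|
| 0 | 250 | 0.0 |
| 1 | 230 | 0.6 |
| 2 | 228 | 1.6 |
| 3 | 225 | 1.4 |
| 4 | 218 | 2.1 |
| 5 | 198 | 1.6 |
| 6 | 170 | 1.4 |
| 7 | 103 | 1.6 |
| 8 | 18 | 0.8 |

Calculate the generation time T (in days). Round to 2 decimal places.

lx = nx/n0 = nx/250: 1, 0.92, 0.912, 0.9, 0.872, 0.792, 0.68, 0.412, 0.072
lx·mx: 0, 0.552, 1.4592, 1.26, 1.8312, 1.2672, 0.952, 0.6592, 0.0576 → R0 = 8.0384
x·lx·mx: 0, 0.552, 2.9184, 3.78, 7.3248, 6.336, 5.712, 4.6144, 0.4608 → Σ = 31.6984
T = 31.6984 / 8.0384 = 3.943372… → 3.94

3.94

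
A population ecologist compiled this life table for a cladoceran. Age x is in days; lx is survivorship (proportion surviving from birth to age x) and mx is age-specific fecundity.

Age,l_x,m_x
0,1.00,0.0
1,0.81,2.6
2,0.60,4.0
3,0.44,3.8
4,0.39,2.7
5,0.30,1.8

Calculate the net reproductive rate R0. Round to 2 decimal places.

lx·mx by age: 0, 2.106, 2.4, 1.672, 1.053, 0.54
R0 = Σ lx·mx = 7.771 → 7.77

7.77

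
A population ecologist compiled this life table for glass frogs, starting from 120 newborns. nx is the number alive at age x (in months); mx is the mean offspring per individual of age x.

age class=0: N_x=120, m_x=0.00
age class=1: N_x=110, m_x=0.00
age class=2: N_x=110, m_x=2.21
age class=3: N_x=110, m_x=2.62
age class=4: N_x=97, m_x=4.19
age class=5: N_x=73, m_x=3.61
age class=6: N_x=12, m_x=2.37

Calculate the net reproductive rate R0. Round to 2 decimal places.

10.25

lx = nx/n0 = nx/120: 1, 0.91667…, 0.91667…, 0.91667…, 0.80833…, 0.60833…, 0.1
lx·mx by age: 0, 0, 2.025833…, 2.401667…, 3.386917…, 2.196083…, 0.237
R0 = Σ lx·mx = 10.2475… → 10.25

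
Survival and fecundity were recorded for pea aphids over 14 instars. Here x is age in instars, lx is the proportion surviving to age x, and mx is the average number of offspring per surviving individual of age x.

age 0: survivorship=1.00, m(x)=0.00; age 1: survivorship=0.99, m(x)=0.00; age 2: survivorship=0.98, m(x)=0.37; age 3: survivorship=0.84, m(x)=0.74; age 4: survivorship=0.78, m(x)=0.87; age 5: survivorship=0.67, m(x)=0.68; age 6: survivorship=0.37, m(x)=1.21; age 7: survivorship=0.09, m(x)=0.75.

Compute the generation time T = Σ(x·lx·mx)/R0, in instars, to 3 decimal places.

4.078

lx·mx: 0, 0, 0.3626, 0.6216, 0.6786, 0.4556, 0.4477, 0.0675 → R0 = 2.6336
x·lx·mx: 0, 0, 0.7252, 1.8648, 2.7144, 2.278, 2.6862, 0.4725 → Σ = 10.7411
T = 10.7411 / 2.6336 = 4.078486… → 4.078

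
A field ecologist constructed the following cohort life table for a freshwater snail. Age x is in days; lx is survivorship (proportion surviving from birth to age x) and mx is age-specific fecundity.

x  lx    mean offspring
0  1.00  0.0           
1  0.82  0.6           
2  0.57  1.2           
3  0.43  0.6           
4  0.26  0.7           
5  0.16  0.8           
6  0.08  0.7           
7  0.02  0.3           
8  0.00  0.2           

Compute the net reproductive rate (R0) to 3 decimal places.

lx·mx by age: 0, 0.492, 0.684, 0.258, 0.182, 0.128, 0.056, 0.006, 0
R0 = Σ lx·mx = 1.806 → 1.806

1.806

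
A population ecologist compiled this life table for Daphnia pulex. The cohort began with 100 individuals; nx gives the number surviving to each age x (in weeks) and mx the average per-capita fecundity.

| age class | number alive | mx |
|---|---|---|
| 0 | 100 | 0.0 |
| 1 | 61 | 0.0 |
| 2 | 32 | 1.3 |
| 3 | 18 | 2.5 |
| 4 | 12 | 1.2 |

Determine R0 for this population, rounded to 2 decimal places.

1.01

lx = nx/n0 = nx/100: 1, 0.61, 0.32, 0.18, 0.12
lx·mx by age: 0, 0, 0.416, 0.45, 0.144
R0 = Σ lx·mx = 1.01 → 1.01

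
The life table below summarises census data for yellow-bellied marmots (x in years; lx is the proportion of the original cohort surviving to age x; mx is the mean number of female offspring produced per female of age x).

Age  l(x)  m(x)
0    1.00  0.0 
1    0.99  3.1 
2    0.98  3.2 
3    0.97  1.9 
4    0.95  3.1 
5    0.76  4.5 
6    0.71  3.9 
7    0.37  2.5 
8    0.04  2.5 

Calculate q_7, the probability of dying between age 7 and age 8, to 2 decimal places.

0.89

q_7 = (l_7 − l_8) / l_7 = (0.37 − 0.04) / 0.37
     = 0.33 / 0.37 = 0.891892… → 0.89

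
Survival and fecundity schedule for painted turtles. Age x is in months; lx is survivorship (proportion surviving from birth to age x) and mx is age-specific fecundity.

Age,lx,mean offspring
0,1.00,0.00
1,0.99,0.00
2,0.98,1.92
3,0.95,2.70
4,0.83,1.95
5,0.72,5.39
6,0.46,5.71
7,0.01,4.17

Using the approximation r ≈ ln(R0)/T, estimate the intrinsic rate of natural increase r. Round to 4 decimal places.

R0 = Σ lx·mx = 0 + 0 + 1.8816 + 2.565 + 1.6185 + 3.8808 + 2.6266 + 0.0417 = 12.6142
Σ x·lx·mx = 53.3877; T = 53.3877/12.6142 = 4.23235…
r ≈ ln(R0)/T = ln(12.6142)/4.23235… = 0.598916… → 0.5989

0.5989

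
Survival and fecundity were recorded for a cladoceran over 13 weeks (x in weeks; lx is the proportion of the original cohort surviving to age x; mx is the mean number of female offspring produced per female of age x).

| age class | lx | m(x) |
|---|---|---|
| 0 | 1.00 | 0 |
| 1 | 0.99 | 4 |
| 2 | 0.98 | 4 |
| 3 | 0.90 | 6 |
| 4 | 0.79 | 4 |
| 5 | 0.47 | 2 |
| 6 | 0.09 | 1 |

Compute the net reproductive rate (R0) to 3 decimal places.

lx·mx by age: 0, 3.96, 3.92, 5.4, 3.16, 0.94, 0.09
R0 = Σ lx·mx = 17.47 → 17.470

17.470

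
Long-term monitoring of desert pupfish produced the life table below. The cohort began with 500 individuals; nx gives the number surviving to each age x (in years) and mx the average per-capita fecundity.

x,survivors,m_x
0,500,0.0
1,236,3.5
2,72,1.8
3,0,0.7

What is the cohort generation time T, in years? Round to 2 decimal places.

1.14

lx = nx/n0 = nx/500: 1, 0.472, 0.144, 0
lx·mx: 0, 1.652, 0.2592, 0 → R0 = 1.9112
x·lx·mx: 0, 1.652, 0.5184, 0 → Σ = 2.1704
T = 2.1704 / 1.9112 = 1.135622… → 1.14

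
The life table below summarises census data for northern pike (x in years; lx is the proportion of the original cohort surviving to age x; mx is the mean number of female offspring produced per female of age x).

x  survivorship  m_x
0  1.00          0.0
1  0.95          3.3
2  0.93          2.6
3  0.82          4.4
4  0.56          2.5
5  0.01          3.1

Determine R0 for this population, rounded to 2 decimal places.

10.59

lx·mx by age: 0, 3.135, 2.418, 3.608, 1.4, 0.031
R0 = Σ lx·mx = 10.592 → 10.59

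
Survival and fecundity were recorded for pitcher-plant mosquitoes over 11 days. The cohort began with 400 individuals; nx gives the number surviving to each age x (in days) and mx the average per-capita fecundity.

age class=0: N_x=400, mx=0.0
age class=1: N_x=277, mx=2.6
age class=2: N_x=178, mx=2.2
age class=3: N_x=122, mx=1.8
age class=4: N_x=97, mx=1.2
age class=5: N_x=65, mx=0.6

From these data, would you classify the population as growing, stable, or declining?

lx = nx/n0 = nx/400: 1, 0.6925, 0.445, 0.305, 0.2425, 0.1625
R0 = Σ lx·mx = 0 + 1.8005 + 0.979 + 0.549 + 0.291 + 0.0975 = 3.717
R0 > 1, so the population is growing.

growing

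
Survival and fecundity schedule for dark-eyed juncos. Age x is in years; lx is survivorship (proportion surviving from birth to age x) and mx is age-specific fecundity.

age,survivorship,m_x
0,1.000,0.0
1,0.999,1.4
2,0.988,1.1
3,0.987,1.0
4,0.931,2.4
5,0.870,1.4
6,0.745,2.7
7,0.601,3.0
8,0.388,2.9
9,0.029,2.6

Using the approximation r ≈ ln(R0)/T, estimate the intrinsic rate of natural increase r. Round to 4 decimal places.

0.5294

R0 = Σ lx·mx = 0 + 1.3986 + 1.0868 + 0.987 + 2.2344 + 1.218 + 2.0115 + 1.803 + 1.1252 + 0.0754 = 11.9399
Σ x·lx·mx = 55.931; T = 55.931/11.9399 = 4.68438…
r ≈ ln(R0)/T = ln(11.9399)/4.68438… = 0.529395… → 0.5294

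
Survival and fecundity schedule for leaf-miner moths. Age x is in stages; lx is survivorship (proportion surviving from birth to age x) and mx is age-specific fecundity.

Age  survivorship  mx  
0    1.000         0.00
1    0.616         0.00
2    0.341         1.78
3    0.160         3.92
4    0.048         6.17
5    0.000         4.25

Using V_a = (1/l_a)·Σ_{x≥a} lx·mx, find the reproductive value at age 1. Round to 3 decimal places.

2.484

lx·mx for x ≥ 1: 0, 0.60698, 0.6272, 0.29616, 0 → sum = 1.53034
V_1 = 1.53034 / l_1 = 1.53034 / 0.616 = 2.484318… → 2.484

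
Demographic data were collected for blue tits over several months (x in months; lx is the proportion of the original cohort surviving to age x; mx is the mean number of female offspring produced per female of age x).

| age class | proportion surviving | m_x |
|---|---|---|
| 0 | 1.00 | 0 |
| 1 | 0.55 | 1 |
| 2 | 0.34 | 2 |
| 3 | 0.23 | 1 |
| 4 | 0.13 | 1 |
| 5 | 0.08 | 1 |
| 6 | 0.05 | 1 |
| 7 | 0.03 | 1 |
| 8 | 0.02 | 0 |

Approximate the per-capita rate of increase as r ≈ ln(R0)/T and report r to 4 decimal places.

R0 = Σ lx·mx = 0 + 0.55 + 0.68 + 0.23 + 0.13 + 0.08 + 0.05 + 0.03 + 0 = 1.75
Σ x·lx·mx = 4.03; T = 4.03/1.75 = 2.30286…
r ≈ ln(R0)/T = ln(1.75)/2.30286… = 0.243009… → 0.2430

0.2430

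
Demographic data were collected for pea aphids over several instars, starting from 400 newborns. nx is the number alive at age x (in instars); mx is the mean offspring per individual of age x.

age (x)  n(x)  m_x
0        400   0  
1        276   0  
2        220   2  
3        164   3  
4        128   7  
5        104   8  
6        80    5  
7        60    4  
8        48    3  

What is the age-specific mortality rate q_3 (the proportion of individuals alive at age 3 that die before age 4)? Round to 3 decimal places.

0.220

lx = nx/n0 = nx/400: 1, 0.69, 0.55, 0.41, 0.32, 0.26, 0.2, 0.15, 0.12
q_3 = (l_3 − l_4) / l_3 = (0.41 − 0.32) / 0.41
     = 0.09 / 0.41 = 0.219512… → 0.220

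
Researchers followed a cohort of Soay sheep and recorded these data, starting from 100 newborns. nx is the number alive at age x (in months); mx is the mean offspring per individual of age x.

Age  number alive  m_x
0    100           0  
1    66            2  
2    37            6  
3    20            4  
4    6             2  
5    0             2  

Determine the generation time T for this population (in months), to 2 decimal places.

lx = nx/n0 = nx/100: 1, 0.66, 0.37, 0.2, 0.06, 0
lx·mx: 0, 1.32, 2.22, 0.8, 0.12, 0 → R0 = 4.46
x·lx·mx: 0, 1.32, 4.44, 2.4, 0.48, 0 → Σ = 8.64
T = 8.64 / 4.46 = 1.93722… → 1.94

1.94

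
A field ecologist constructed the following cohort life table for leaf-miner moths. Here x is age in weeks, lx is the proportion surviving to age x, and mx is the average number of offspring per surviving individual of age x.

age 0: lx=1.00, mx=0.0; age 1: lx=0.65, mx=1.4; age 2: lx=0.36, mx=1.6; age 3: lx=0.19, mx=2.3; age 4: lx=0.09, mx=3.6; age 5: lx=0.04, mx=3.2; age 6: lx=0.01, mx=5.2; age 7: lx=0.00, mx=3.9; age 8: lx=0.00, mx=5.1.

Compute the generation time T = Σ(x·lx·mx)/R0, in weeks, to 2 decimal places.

lx·mx: 0, 0.91, 0.576, 0.437, 0.324, 0.128, 0.052, 0, 0 → R0 = 2.427
x·lx·mx: 0, 0.91, 1.152, 1.311, 1.296, 0.64, 0.312, 0, 0 → Σ = 5.621
T = 5.621 / 2.427 = 2.316028… → 2.32

2.32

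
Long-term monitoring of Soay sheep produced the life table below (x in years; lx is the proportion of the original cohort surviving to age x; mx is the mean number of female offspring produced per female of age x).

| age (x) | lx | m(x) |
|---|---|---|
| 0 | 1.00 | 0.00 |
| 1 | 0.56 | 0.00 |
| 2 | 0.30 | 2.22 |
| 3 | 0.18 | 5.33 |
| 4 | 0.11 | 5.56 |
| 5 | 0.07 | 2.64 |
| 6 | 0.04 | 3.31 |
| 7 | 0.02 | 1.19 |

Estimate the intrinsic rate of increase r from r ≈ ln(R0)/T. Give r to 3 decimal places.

R0 = Σ lx·mx = 0 + 0 + 0.666 + 0.9594 + 0.6116 + 0.1848 + 0.1324 + 0.0238 = 2.578
Σ x·lx·mx = 8.5416; T = 8.5416/2.578 = 3.31327…
r ≈ ln(R0)/T = ln(2.578)/3.31327… = 0.28582… → 0.286

0.286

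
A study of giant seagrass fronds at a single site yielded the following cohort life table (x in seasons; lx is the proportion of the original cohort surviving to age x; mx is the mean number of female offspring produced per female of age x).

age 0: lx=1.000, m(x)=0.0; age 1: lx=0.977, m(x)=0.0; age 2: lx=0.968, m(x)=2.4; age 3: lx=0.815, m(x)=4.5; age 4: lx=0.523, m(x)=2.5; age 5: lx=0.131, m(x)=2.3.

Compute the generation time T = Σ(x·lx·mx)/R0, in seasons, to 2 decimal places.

lx·mx: 0, 0, 2.3232, 3.6675, 1.3075, 0.3013 → R0 = 7.5995
x·lx·mx: 0, 0, 4.6464, 11.0025, 5.23, 1.5065 → Σ = 22.3854
T = 22.3854 / 7.5995 = 2.945641… → 2.95

2.95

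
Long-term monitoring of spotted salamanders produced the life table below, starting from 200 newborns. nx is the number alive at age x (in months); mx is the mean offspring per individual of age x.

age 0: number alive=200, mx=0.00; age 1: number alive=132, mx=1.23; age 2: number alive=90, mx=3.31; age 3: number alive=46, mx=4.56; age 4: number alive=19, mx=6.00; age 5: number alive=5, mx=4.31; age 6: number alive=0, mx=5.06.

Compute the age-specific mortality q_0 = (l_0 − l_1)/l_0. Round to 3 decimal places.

0.340

lx = nx/n0 = nx/200: 1, 0.66, 0.45, 0.23, 0.095, 0.025, 0
q_0 = (l_0 − l_1) / l_0 = (1 − 0.66) / 1
     = 0.34 / 1 = 0.34 → 0.340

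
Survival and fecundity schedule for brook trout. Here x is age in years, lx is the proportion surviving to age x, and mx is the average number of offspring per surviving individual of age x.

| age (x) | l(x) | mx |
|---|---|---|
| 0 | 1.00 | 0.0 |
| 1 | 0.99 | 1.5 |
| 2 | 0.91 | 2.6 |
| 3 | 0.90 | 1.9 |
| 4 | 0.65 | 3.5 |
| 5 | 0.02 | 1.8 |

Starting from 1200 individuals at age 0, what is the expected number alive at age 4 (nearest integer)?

Expected survivors = N0 · l_4 = 1200 × 0.65 = 780 → 780

780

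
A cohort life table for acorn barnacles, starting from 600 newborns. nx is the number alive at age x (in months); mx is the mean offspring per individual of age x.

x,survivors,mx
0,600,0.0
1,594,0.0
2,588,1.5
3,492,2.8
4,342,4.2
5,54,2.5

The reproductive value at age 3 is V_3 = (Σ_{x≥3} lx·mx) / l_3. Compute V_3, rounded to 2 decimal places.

lx = nx/n0 = nx/600: 1, 0.99, 0.98, 0.82, 0.57, 0.09
lx·mx for x ≥ 3: 2.296, 2.394, 0.225 → sum = 4.915
V_3 = 4.915 / l_3 = 4.915 / 0.82 = 5.993902… → 5.99

5.99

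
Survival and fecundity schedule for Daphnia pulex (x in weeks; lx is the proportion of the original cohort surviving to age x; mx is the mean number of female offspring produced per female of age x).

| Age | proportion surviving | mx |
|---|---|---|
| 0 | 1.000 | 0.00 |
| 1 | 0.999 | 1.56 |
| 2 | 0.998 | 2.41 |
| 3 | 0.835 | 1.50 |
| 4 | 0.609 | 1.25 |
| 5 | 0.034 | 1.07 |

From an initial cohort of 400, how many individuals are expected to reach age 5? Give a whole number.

Expected survivors = N0 · l_5 = 400 × 0.034 = 13.6 → 14

14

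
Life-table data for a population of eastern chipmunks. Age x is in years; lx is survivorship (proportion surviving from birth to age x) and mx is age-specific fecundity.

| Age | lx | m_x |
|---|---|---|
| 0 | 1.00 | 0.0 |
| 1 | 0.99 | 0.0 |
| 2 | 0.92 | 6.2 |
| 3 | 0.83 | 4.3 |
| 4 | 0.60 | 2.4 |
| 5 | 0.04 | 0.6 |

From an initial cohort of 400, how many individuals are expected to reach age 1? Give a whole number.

396

Expected survivors = N0 · l_1 = 400 × 0.99 = 396 → 396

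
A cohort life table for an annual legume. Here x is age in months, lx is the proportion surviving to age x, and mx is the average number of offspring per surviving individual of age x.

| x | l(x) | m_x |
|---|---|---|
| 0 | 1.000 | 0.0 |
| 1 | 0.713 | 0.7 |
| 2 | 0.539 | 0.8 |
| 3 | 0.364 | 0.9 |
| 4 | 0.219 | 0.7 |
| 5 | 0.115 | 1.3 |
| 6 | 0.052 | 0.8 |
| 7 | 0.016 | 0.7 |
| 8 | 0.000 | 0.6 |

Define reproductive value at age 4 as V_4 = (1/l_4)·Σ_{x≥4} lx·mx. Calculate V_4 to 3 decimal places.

1.624

lx·mx for x ≥ 4: 0.1533, 0.1495, 0.0416, 0.0112, 0 → sum = 0.3556
V_4 = 0.3556 / l_4 = 0.3556 / 0.219 = 1.623744… → 1.624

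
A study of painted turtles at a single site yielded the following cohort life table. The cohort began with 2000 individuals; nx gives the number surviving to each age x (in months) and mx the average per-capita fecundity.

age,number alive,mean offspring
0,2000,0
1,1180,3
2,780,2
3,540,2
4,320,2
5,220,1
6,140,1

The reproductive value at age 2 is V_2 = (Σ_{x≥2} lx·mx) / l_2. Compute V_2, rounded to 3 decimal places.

lx = nx/n0 = nx/2000: 1, 0.59, 0.39, 0.27, 0.16, 0.11, 0.07
lx·mx for x ≥ 2: 0.78, 0.54, 0.32, 0.11, 0.07 → sum = 1.82
V_2 = 1.82 / l_2 = 1.82 / 0.39 = 4.666667… → 4.667

4.667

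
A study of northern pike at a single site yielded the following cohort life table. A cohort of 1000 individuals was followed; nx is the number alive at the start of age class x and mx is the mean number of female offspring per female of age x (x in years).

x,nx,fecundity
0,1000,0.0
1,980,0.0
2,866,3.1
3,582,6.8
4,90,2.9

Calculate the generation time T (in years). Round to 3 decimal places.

2.649

lx = nx/n0 = nx/1000: 1, 0.98, 0.866, 0.582, 0.09
lx·mx: 0, 0, 2.6846, 3.9576, 0.261 → R0 = 6.9032
x·lx·mx: 0, 0, 5.3692, 11.8728, 1.044 → Σ = 18.286
T = 18.286 / 6.9032 = 2.648916… → 2.649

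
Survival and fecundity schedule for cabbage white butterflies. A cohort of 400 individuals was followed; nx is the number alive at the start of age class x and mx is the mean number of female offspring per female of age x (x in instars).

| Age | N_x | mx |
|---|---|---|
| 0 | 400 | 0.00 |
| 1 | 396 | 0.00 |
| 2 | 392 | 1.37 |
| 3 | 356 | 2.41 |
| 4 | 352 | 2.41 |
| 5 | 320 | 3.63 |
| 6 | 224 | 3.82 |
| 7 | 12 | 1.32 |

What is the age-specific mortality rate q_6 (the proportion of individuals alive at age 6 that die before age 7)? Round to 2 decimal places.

lx = nx/n0 = nx/400: 1, 0.99, 0.98, 0.89, 0.88, 0.8, 0.56, 0.03
q_6 = (l_6 − l_7) / l_6 = (0.56 − 0.03) / 0.56
     = 0.53 / 0.56 = 0.946429… → 0.95

0.95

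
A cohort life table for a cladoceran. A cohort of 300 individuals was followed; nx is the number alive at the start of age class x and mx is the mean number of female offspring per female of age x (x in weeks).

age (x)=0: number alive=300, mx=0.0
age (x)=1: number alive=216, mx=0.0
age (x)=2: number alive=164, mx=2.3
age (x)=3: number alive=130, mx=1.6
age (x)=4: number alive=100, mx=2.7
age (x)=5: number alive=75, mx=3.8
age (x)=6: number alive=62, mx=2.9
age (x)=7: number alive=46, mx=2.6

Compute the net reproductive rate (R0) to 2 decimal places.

lx = nx/n0 = nx/300: 1, 0.72, 0.54667…, 0.43333…, 0.33333…, 0.25, 0.20667…, 0.15333…
lx·mx by age: 0, 0, 1.257333…, 0.693333…, 0.9…, 0.95, 0.599333…, 0.398667…
R0 = Σ lx·mx = 4.798667… → 4.80

4.80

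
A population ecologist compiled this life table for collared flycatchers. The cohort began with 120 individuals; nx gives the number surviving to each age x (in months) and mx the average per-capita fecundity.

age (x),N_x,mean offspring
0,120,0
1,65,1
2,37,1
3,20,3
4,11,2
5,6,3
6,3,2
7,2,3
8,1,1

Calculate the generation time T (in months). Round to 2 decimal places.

2.71

lx = nx/n0 = nx/120: 1, 0.54167…, 0.30833…, 0.16667…, 0.09167…, 0.05, 0.025, 0.01667…, 0.00833…
lx·mx: 0, 0.541667…, 0.308333…, 0.5…, 0.183333…, 0.15, 0.05, 0.05…, 0.008333… → R0 = 1.791667…
x·lx·mx: 0, 0.541667…, 0.616667…, 1.5…, 0.733333…, 0.75, 0.3, 0.35…, 0.066667… → Σ = 4.858333…
T = 4.858333… / 1.791667… = 2.711628… → 2.71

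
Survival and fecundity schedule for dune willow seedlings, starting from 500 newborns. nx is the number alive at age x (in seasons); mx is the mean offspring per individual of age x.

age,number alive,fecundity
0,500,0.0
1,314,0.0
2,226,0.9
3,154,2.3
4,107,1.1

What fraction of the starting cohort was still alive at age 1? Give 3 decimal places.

l_1 = n_1/n_0 = 314/500 = 0.628 → 0.628

0.628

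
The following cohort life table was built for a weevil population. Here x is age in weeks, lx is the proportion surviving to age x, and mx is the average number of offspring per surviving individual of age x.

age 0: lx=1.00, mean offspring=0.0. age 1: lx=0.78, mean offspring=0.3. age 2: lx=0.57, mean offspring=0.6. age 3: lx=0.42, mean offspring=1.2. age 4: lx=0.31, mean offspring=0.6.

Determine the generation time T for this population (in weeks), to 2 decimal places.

lx·mx: 0, 0.234, 0.342, 0.504, 0.186 → R0 = 1.266
x·lx·mx: 0, 0.234, 0.684, 1.512, 0.744 → Σ = 3.174
T = 3.174 / 1.266 = 2.507109… → 2.51

2.51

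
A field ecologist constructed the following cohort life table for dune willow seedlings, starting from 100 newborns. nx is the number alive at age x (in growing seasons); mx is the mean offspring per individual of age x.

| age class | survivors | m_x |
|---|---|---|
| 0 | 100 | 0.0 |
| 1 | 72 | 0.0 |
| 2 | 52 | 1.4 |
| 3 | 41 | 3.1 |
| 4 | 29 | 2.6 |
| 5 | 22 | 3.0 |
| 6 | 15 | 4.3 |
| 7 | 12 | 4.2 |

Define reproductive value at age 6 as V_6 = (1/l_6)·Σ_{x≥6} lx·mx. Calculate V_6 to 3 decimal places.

7.660

lx = nx/n0 = nx/100: 1, 0.72, 0.52, 0.41, 0.29, 0.22, 0.15, 0.12
lx·mx for x ≥ 6: 0.645, 0.504 → sum = 1.149
V_6 = 1.149 / l_6 = 1.149 / 0.15 = 7.66 → 7.660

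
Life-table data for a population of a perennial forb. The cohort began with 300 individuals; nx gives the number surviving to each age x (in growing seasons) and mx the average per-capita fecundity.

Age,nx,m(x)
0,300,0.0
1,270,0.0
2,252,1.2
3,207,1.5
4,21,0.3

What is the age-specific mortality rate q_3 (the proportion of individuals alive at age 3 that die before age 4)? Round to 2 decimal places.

lx = nx/n0 = nx/300: 1, 0.9, 0.84, 0.69, 0.07
q_3 = (l_3 − l_4) / l_3 = (0.69 − 0.07) / 0.69
     = 0.62 / 0.69 = 0.898551… → 0.90

0.90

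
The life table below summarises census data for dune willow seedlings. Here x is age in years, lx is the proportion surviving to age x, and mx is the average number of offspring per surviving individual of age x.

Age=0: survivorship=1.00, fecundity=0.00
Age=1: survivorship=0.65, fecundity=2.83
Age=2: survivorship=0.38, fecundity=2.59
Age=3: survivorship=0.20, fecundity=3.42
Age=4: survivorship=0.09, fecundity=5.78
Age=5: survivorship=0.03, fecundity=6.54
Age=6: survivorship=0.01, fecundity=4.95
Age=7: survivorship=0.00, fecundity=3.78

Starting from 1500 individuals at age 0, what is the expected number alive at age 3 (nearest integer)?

Expected survivors = N0 · l_3 = 1500 × 0.20 = 300 → 300

300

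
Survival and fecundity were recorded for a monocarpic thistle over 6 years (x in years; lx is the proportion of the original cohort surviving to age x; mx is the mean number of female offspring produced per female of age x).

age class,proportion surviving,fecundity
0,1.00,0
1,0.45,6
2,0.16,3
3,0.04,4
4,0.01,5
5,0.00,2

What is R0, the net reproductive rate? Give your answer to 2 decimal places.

lx·mx by age: 0, 2.7, 0.48, 0.16, 0.05, 0
R0 = Σ lx·mx = 3.39 → 3.39

3.39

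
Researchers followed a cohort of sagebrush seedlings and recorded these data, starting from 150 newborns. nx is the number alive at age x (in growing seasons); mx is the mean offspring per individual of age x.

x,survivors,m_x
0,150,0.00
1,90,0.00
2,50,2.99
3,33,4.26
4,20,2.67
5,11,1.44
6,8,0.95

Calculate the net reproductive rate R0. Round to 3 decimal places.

2.446

lx = nx/n0 = nx/150: 1, 0.6, 0.33333…, 0.22, 0.13333…, 0.07333…, 0.05333…
lx·mx by age: 0, 0, 0.996667…, 0.9372, 0.356…, 0.1056…, 0.050667…
R0 = Σ lx·mx = 2.446133… → 2.446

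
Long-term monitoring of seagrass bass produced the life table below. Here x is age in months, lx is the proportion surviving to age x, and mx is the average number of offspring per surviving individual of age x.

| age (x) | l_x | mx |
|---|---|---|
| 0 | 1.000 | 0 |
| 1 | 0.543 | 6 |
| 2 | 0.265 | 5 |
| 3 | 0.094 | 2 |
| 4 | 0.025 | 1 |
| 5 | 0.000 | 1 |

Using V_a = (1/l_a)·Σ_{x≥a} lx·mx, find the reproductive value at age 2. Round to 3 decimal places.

5.804

lx·mx for x ≥ 2: 1.325, 0.188, 0.025, 0 → sum = 1.538
V_2 = 1.538 / l_2 = 1.538 / 0.265 = 5.803774… → 5.804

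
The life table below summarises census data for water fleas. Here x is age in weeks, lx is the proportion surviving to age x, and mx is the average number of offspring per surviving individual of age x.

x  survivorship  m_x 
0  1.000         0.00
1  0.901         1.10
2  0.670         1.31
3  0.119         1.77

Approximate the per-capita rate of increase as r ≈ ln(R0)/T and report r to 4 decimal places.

0.4506

R0 = Σ lx·mx = 0 + 0.9911 + 0.8777 + 0.21063 = 2.07943
Σ x·lx·mx = 3.37839; T = 3.37839/2.07943 = 1.62467…
r ≈ ln(R0)/T = ln(2.07943)/1.62467… = 0.45061… → 0.4506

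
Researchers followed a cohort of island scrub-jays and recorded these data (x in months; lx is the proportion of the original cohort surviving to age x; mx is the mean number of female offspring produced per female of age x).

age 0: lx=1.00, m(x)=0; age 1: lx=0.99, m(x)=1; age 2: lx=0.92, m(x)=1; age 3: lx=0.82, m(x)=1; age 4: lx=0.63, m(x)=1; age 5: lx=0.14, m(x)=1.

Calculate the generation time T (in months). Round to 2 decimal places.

2.43

lx·mx: 0, 0.99, 0.92, 0.82, 0.63, 0.14 → R0 = 3.5
x·lx·mx: 0, 0.99, 1.84, 2.46, 2.52, 0.7 → Σ = 8.51
T = 8.51 / 3.5 = 2.431429… → 2.43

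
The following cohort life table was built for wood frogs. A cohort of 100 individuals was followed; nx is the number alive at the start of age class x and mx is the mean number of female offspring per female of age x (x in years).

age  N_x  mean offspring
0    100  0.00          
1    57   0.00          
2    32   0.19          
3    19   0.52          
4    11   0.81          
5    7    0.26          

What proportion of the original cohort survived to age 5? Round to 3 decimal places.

l_5 = n_5/n_0 = 7/100 = 0.07 → 0.070

0.070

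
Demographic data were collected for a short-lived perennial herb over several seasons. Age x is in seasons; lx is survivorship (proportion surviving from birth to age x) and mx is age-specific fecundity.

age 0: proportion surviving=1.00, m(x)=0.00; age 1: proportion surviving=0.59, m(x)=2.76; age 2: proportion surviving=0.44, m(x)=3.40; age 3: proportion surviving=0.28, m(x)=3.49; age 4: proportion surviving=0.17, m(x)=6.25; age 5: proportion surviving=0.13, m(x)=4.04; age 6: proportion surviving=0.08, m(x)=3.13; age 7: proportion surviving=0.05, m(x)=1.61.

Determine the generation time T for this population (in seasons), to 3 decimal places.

2.740

lx·mx: 0, 1.6284, 1.496, 0.9772, 1.0625, 0.5252, 0.2504, 0.0805 → R0 = 6.0202
x·lx·mx: 0, 1.6284, 2.992, 2.9316, 4.25, 2.626, 1.5024, 0.5635 → Σ = 16.4939
T = 16.4939 / 6.0202 = 2.739759… → 2.740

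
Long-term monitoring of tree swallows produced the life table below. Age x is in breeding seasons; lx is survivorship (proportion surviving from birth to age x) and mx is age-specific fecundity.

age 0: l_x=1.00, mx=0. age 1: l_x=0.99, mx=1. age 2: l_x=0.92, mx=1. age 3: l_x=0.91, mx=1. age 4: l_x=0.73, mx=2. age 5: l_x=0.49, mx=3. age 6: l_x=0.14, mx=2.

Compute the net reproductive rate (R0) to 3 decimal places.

6.030

lx·mx by age: 0, 0.99, 0.92, 0.91, 1.46, 1.47, 0.28
R0 = Σ lx·mx = 6.03 → 6.030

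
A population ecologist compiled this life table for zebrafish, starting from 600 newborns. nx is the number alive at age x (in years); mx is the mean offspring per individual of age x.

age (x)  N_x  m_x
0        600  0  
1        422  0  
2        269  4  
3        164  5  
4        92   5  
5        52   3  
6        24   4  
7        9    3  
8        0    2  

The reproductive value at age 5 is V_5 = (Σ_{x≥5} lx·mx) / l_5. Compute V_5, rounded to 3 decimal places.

5.365

lx = nx/n0 = nx/600: 1, 0.70333…, 0.44833…, 0.27333…, 0.15333…, 0.08667…, 0.04, 0.015, 0
lx·mx for x ≥ 5: 0.26…, 0.16, 0.045, 0 → sum = 0.465…
V_5 = 0.465… / l_5 = 0.465… / 0.086667… = 5.365385… → 5.365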